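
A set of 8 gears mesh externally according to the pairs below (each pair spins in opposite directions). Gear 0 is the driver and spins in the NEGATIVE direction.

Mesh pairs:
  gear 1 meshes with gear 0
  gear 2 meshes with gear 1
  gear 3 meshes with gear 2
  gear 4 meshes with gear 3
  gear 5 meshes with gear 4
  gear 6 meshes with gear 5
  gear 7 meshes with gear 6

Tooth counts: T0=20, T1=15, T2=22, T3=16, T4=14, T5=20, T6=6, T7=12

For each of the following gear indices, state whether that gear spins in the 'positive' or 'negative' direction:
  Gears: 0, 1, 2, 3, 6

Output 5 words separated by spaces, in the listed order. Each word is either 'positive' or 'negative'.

Gear 0 (driver): negative (depth 0)
  gear 1: meshes with gear 0 -> depth 1 -> positive (opposite of gear 0)
  gear 2: meshes with gear 1 -> depth 2 -> negative (opposite of gear 1)
  gear 3: meshes with gear 2 -> depth 3 -> positive (opposite of gear 2)
  gear 4: meshes with gear 3 -> depth 4 -> negative (opposite of gear 3)
  gear 5: meshes with gear 4 -> depth 5 -> positive (opposite of gear 4)
  gear 6: meshes with gear 5 -> depth 6 -> negative (opposite of gear 5)
  gear 7: meshes with gear 6 -> depth 7 -> positive (opposite of gear 6)
Queried indices 0, 1, 2, 3, 6 -> negative, positive, negative, positive, negative

Answer: negative positive negative positive negative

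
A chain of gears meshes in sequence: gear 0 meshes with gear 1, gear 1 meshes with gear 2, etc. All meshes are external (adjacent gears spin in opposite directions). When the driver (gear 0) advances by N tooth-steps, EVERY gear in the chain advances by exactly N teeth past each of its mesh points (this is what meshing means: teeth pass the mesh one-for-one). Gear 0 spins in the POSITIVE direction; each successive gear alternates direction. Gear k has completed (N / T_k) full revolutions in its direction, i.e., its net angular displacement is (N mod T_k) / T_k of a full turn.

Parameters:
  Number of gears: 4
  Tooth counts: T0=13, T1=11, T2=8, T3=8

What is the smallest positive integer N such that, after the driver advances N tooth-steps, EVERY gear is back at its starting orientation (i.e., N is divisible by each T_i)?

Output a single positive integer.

Gear k returns to start when N is a multiple of T_k.
All gears at start simultaneously when N is a common multiple of [13, 11, 8, 8]; the smallest such N is lcm(13, 11, 8, 8).
Start: lcm = T0 = 13
Fold in T1=11: gcd(13, 11) = 1; lcm(13, 11) = 13 * 11 / 1 = 143 / 1 = 143
Fold in T2=8: gcd(143, 8) = 1; lcm(143, 8) = 143 * 8 / 1 = 1144 / 1 = 1144
Fold in T3=8: gcd(1144, 8) = 8; lcm(1144, 8) = 1144 * 8 / 8 = 9152 / 8 = 1144
Full cycle length = 1144

Answer: 1144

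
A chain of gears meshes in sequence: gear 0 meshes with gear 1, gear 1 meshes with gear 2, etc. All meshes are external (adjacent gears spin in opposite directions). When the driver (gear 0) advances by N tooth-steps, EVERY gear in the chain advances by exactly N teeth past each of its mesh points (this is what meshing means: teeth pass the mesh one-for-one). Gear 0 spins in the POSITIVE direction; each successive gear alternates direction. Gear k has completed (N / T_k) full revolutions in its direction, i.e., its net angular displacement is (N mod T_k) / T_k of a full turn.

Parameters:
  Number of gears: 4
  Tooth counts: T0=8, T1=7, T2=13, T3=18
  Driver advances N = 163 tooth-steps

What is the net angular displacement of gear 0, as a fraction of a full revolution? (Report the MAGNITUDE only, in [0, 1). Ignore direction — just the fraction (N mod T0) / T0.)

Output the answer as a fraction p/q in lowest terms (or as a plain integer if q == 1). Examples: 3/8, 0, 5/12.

Chain of 4 gears, tooth counts: [8, 7, 13, 18]
  gear 0: T0=8, direction=positive, advance = 163 mod 8 = 3 teeth = 3/8 turn
  gear 1: T1=7, direction=negative, advance = 163 mod 7 = 2 teeth = 2/7 turn
  gear 2: T2=13, direction=positive, advance = 163 mod 13 = 7 teeth = 7/13 turn
  gear 3: T3=18, direction=negative, advance = 163 mod 18 = 1 teeth = 1/18 turn
Gear 0: 163 mod 8 = 3
Fraction = 3 / 8 = 3/8 (gcd(3,8)=1) = 3/8

Answer: 3/8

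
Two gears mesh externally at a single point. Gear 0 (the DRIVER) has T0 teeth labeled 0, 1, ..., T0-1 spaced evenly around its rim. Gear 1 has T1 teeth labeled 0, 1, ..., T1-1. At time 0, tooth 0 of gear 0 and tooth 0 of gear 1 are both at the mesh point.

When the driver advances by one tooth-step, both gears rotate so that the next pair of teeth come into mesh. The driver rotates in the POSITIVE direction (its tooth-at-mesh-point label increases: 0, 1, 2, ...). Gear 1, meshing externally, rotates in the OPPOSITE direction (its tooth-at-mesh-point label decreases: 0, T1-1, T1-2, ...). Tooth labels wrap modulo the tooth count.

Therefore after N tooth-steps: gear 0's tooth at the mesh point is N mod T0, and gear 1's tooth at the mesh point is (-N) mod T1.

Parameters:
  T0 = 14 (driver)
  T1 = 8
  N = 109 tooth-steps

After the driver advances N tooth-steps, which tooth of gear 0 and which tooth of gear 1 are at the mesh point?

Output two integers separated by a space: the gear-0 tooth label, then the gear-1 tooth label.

Answer: 11 3

Derivation:
Gear 0 (driver, T0=14): tooth at mesh = N mod T0
  109 = 7 * 14 + 11, so 109 mod 14 = 11
  gear 0 tooth = 11
Gear 1 (driven, T1=8): tooth at mesh = (-N) mod T1
  109 = 13 * 8 + 5, so 109 mod 8 = 5
  (-109) mod 8 = (-5) mod 8 = 8 - 5 = 3
Mesh after 109 steps: gear-0 tooth 11 meets gear-1 tooth 3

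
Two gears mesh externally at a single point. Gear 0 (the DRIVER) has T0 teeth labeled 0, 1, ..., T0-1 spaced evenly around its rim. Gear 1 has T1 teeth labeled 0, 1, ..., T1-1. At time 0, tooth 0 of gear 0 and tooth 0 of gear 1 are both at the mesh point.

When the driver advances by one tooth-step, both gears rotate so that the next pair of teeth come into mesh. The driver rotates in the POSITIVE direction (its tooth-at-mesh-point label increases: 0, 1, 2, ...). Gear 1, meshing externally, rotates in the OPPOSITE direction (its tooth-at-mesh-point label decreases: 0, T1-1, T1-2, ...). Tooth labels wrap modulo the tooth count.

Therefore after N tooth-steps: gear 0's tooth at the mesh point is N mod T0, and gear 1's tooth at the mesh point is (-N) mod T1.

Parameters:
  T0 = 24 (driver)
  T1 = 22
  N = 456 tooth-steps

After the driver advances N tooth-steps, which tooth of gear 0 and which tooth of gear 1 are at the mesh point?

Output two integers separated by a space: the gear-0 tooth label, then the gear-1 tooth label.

Answer: 0 6

Derivation:
Gear 0 (driver, T0=24): tooth at mesh = N mod T0
  456 = 19 * 24 + 0, so 456 mod 24 = 0
  gear 0 tooth = 0
Gear 1 (driven, T1=22): tooth at mesh = (-N) mod T1
  456 = 20 * 22 + 16, so 456 mod 22 = 16
  (-456) mod 22 = (-16) mod 22 = 22 - 16 = 6
Mesh after 456 steps: gear-0 tooth 0 meets gear-1 tooth 6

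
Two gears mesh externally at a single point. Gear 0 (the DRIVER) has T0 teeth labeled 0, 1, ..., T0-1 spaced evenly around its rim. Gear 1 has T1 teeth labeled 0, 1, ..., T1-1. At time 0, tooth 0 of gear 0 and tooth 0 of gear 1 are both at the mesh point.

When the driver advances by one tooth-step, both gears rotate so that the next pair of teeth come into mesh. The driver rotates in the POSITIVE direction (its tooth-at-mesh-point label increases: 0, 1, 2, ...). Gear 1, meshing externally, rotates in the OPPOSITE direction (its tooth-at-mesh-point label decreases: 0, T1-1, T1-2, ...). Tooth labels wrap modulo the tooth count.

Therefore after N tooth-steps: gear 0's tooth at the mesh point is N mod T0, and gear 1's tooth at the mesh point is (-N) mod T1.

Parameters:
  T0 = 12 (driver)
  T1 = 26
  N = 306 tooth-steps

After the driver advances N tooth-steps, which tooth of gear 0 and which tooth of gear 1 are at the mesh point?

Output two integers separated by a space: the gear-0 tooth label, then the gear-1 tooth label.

Gear 0 (driver, T0=12): tooth at mesh = N mod T0
  306 = 25 * 12 + 6, so 306 mod 12 = 6
  gear 0 tooth = 6
Gear 1 (driven, T1=26): tooth at mesh = (-N) mod T1
  306 = 11 * 26 + 20, so 306 mod 26 = 20
  (-306) mod 26 = (-20) mod 26 = 26 - 20 = 6
Mesh after 306 steps: gear-0 tooth 6 meets gear-1 tooth 6

Answer: 6 6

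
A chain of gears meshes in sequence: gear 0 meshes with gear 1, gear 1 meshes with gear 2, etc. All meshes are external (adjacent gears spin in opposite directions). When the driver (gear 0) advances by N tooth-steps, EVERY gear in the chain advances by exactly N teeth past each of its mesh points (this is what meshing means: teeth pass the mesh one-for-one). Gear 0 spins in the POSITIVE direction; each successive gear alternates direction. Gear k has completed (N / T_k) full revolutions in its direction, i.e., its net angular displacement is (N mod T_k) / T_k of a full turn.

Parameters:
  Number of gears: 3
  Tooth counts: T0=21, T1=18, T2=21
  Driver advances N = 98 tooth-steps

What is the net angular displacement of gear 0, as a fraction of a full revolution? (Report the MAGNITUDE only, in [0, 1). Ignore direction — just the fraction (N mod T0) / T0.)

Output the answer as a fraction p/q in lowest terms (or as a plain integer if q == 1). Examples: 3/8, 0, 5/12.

Chain of 3 gears, tooth counts: [21, 18, 21]
  gear 0: T0=21, direction=positive, advance = 98 mod 21 = 14 teeth = 14/21 turn
  gear 1: T1=18, direction=negative, advance = 98 mod 18 = 8 teeth = 8/18 turn
  gear 2: T2=21, direction=positive, advance = 98 mod 21 = 14 teeth = 14/21 turn
Gear 0: 98 mod 21 = 14
Fraction = 14 / 21 = 2/3 (gcd(14,21)=7) = 2/3

Answer: 2/3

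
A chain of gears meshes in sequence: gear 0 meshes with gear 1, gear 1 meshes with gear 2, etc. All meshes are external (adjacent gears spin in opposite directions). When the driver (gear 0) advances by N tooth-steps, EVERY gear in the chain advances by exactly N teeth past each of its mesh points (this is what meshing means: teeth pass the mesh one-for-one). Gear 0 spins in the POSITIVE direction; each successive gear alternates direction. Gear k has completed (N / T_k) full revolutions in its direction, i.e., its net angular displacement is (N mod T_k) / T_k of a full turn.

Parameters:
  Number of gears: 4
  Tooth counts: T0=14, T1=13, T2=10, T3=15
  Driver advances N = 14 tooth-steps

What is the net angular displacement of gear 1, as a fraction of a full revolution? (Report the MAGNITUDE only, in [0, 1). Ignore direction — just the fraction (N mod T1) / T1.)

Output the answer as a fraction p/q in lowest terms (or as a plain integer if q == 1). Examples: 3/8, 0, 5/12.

Chain of 4 gears, tooth counts: [14, 13, 10, 15]
  gear 0: T0=14, direction=positive, advance = 14 mod 14 = 0 teeth = 0/14 turn
  gear 1: T1=13, direction=negative, advance = 14 mod 13 = 1 teeth = 1/13 turn
  gear 2: T2=10, direction=positive, advance = 14 mod 10 = 4 teeth = 4/10 turn
  gear 3: T3=15, direction=negative, advance = 14 mod 15 = 14 teeth = 14/15 turn
Gear 1: 14 mod 13 = 1
Fraction = 1 / 13 = 1/13 (gcd(1,13)=1) = 1/13

Answer: 1/13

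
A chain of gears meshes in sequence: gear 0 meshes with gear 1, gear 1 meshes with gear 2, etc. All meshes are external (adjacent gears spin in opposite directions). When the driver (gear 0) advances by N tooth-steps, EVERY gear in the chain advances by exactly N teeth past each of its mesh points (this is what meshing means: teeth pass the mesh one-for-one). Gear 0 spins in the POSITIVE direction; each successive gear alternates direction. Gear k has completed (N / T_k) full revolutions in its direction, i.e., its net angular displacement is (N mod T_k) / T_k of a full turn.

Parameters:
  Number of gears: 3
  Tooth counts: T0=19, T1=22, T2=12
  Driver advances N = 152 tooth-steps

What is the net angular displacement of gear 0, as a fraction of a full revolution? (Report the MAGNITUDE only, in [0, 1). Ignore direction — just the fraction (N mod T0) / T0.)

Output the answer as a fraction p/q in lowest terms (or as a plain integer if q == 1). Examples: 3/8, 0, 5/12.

Answer: 0

Derivation:
Chain of 3 gears, tooth counts: [19, 22, 12]
  gear 0: T0=19, direction=positive, advance = 152 mod 19 = 0 teeth = 0/19 turn
  gear 1: T1=22, direction=negative, advance = 152 mod 22 = 20 teeth = 20/22 turn
  gear 2: T2=12, direction=positive, advance = 152 mod 12 = 8 teeth = 8/12 turn
Gear 0: 152 mod 19 = 0
Fraction = 0 / 19 = 0/1 (gcd(0,19)=19) = 0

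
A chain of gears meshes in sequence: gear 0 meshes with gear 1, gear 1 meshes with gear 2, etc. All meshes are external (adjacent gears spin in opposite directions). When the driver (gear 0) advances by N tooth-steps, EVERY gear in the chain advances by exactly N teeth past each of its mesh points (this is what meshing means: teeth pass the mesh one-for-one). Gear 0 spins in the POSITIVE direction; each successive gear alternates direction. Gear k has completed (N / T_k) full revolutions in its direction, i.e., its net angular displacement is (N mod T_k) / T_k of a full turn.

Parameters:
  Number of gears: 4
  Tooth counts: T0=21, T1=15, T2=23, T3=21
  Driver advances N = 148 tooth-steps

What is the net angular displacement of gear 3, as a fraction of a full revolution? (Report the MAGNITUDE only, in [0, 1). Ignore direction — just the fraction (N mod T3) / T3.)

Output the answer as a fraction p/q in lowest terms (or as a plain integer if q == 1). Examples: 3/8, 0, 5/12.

Chain of 4 gears, tooth counts: [21, 15, 23, 21]
  gear 0: T0=21, direction=positive, advance = 148 mod 21 = 1 teeth = 1/21 turn
  gear 1: T1=15, direction=negative, advance = 148 mod 15 = 13 teeth = 13/15 turn
  gear 2: T2=23, direction=positive, advance = 148 mod 23 = 10 teeth = 10/23 turn
  gear 3: T3=21, direction=negative, advance = 148 mod 21 = 1 teeth = 1/21 turn
Gear 3: 148 mod 21 = 1
Fraction = 1 / 21 = 1/21 (gcd(1,21)=1) = 1/21

Answer: 1/21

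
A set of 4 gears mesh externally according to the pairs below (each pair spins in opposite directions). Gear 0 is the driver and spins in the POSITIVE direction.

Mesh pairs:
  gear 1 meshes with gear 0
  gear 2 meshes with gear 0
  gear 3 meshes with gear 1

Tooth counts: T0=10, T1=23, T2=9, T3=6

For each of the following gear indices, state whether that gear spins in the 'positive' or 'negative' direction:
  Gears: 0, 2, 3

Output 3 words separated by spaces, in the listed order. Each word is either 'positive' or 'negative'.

Gear 0 (driver): positive (depth 0)
  gear 1: meshes with gear 0 -> depth 1 -> negative (opposite of gear 0)
  gear 2: meshes with gear 0 -> depth 1 -> negative (opposite of gear 0)
  gear 3: meshes with gear 1 -> depth 2 -> positive (opposite of gear 1)
Queried indices 0, 2, 3 -> positive, negative, positive

Answer: positive negative positive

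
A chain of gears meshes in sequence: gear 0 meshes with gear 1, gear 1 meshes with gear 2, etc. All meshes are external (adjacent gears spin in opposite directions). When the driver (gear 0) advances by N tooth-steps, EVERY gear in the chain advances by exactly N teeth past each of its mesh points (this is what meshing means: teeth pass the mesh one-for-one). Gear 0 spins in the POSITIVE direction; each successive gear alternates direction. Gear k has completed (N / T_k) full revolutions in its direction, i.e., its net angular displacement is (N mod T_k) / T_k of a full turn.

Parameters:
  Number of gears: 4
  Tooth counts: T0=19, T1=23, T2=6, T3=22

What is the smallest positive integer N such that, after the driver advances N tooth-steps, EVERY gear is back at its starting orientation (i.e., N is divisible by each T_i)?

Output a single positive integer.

Gear k returns to start when N is a multiple of T_k.
All gears at start simultaneously when N is a common multiple of [19, 23, 6, 22]; the smallest such N is lcm(19, 23, 6, 22).
Start: lcm = T0 = 19
Fold in T1=23: gcd(19, 23) = 1; lcm(19, 23) = 19 * 23 / 1 = 437 / 1 = 437
Fold in T2=6: gcd(437, 6) = 1; lcm(437, 6) = 437 * 6 / 1 = 2622 / 1 = 2622
Fold in T3=22: gcd(2622, 22) = 2; lcm(2622, 22) = 2622 * 22 / 2 = 57684 / 2 = 28842
Full cycle length = 28842

Answer: 28842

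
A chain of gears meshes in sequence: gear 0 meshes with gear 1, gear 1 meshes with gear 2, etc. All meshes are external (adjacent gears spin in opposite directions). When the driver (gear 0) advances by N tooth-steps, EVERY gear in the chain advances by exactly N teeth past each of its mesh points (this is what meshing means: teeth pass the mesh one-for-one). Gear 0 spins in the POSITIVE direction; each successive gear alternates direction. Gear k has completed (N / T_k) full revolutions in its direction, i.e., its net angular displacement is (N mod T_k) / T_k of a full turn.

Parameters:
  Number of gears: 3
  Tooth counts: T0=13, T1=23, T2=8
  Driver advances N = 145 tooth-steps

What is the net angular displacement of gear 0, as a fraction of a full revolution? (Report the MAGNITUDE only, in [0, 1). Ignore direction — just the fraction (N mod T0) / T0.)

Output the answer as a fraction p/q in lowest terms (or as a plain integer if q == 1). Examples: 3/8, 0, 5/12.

Chain of 3 gears, tooth counts: [13, 23, 8]
  gear 0: T0=13, direction=positive, advance = 145 mod 13 = 2 teeth = 2/13 turn
  gear 1: T1=23, direction=negative, advance = 145 mod 23 = 7 teeth = 7/23 turn
  gear 2: T2=8, direction=positive, advance = 145 mod 8 = 1 teeth = 1/8 turn
Gear 0: 145 mod 13 = 2
Fraction = 2 / 13 = 2/13 (gcd(2,13)=1) = 2/13

Answer: 2/13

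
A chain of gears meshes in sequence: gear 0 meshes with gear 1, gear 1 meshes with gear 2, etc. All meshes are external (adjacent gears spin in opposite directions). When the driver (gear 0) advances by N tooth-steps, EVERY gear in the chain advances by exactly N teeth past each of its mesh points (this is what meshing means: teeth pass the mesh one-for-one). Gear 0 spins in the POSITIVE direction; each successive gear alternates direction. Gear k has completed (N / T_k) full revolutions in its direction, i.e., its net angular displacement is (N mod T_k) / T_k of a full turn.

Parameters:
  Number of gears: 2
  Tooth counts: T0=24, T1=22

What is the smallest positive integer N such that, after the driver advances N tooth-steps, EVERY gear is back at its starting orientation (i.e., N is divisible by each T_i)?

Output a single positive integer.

Gear k returns to start when N is a multiple of T_k.
All gears at start simultaneously when N is a common multiple of [24, 22]; the smallest such N is lcm(24, 22).
Start: lcm = T0 = 24
Fold in T1=22: gcd(24, 22) = 2; lcm(24, 22) = 24 * 22 / 2 = 528 / 2 = 264
Full cycle length = 264

Answer: 264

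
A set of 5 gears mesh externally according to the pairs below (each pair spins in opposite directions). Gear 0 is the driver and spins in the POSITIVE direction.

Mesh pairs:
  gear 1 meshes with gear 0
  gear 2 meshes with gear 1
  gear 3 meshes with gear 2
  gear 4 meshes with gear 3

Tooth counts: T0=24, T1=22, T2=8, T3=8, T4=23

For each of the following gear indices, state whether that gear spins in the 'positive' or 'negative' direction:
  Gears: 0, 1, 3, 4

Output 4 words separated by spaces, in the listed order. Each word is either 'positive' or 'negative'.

Gear 0 (driver): positive (depth 0)
  gear 1: meshes with gear 0 -> depth 1 -> negative (opposite of gear 0)
  gear 2: meshes with gear 1 -> depth 2 -> positive (opposite of gear 1)
  gear 3: meshes with gear 2 -> depth 3 -> negative (opposite of gear 2)
  gear 4: meshes with gear 3 -> depth 4 -> positive (opposite of gear 3)
Queried indices 0, 1, 3, 4 -> positive, negative, negative, positive

Answer: positive negative negative positive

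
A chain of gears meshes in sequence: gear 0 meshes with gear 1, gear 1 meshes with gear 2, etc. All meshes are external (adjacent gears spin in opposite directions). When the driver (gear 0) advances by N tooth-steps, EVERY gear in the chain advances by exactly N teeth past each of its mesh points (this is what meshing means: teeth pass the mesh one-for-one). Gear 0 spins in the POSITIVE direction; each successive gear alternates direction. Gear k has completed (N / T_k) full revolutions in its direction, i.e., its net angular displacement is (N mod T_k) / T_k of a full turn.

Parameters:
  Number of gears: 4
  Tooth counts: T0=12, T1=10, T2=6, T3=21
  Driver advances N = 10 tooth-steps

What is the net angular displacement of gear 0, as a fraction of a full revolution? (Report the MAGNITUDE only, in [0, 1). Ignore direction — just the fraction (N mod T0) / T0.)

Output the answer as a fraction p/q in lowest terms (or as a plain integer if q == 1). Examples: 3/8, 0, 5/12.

Answer: 5/6

Derivation:
Chain of 4 gears, tooth counts: [12, 10, 6, 21]
  gear 0: T0=12, direction=positive, advance = 10 mod 12 = 10 teeth = 10/12 turn
  gear 1: T1=10, direction=negative, advance = 10 mod 10 = 0 teeth = 0/10 turn
  gear 2: T2=6, direction=positive, advance = 10 mod 6 = 4 teeth = 4/6 turn
  gear 3: T3=21, direction=negative, advance = 10 mod 21 = 10 teeth = 10/21 turn
Gear 0: 10 mod 12 = 10
Fraction = 10 / 12 = 5/6 (gcd(10,12)=2) = 5/6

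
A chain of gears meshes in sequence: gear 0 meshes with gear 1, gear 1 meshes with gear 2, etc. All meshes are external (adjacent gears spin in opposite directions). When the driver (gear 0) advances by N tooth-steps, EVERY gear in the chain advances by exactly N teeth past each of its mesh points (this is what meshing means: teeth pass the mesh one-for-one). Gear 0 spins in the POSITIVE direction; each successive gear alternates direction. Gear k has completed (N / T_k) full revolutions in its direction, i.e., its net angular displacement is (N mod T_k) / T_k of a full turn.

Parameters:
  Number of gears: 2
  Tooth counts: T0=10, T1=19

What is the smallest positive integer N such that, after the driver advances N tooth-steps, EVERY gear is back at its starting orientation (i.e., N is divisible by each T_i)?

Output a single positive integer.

Answer: 190

Derivation:
Gear k returns to start when N is a multiple of T_k.
All gears at start simultaneously when N is a common multiple of [10, 19]; the smallest such N is lcm(10, 19).
Start: lcm = T0 = 10
Fold in T1=19: gcd(10, 19) = 1; lcm(10, 19) = 10 * 19 / 1 = 190 / 1 = 190
Full cycle length = 190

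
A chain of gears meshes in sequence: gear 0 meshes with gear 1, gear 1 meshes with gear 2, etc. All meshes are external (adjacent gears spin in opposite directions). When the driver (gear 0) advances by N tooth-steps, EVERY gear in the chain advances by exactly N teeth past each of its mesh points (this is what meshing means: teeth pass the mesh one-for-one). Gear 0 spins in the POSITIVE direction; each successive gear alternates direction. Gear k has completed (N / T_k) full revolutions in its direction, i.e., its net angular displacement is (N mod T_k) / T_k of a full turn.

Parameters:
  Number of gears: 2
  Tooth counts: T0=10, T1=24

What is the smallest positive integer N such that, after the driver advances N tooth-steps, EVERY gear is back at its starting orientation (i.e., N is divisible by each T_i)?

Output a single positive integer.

Gear k returns to start when N is a multiple of T_k.
All gears at start simultaneously when N is a common multiple of [10, 24]; the smallest such N is lcm(10, 24).
Start: lcm = T0 = 10
Fold in T1=24: gcd(10, 24) = 2; lcm(10, 24) = 10 * 24 / 2 = 240 / 2 = 120
Full cycle length = 120

Answer: 120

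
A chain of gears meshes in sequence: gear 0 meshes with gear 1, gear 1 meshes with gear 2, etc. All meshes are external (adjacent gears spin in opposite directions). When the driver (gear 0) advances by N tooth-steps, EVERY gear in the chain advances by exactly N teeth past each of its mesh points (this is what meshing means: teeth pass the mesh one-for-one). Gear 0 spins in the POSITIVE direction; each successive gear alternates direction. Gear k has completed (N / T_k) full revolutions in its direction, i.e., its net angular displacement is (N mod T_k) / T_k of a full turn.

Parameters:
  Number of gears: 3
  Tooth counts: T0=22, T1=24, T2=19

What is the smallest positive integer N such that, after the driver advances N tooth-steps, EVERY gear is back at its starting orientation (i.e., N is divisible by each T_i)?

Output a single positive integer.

Answer: 5016

Derivation:
Gear k returns to start when N is a multiple of T_k.
All gears at start simultaneously when N is a common multiple of [22, 24, 19]; the smallest such N is lcm(22, 24, 19).
Start: lcm = T0 = 22
Fold in T1=24: gcd(22, 24) = 2; lcm(22, 24) = 22 * 24 / 2 = 528 / 2 = 264
Fold in T2=19: gcd(264, 19) = 1; lcm(264, 19) = 264 * 19 / 1 = 5016 / 1 = 5016
Full cycle length = 5016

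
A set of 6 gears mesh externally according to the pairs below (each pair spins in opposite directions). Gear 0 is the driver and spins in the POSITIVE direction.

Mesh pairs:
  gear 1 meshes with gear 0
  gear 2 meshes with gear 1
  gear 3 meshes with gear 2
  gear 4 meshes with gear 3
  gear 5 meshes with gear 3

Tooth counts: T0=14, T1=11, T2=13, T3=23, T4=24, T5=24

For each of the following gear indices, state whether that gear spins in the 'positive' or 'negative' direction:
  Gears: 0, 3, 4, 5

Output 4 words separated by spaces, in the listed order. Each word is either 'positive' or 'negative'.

Answer: positive negative positive positive

Derivation:
Gear 0 (driver): positive (depth 0)
  gear 1: meshes with gear 0 -> depth 1 -> negative (opposite of gear 0)
  gear 2: meshes with gear 1 -> depth 2 -> positive (opposite of gear 1)
  gear 3: meshes with gear 2 -> depth 3 -> negative (opposite of gear 2)
  gear 4: meshes with gear 3 -> depth 4 -> positive (opposite of gear 3)
  gear 5: meshes with gear 3 -> depth 4 -> positive (opposite of gear 3)
Queried indices 0, 3, 4, 5 -> positive, negative, positive, positive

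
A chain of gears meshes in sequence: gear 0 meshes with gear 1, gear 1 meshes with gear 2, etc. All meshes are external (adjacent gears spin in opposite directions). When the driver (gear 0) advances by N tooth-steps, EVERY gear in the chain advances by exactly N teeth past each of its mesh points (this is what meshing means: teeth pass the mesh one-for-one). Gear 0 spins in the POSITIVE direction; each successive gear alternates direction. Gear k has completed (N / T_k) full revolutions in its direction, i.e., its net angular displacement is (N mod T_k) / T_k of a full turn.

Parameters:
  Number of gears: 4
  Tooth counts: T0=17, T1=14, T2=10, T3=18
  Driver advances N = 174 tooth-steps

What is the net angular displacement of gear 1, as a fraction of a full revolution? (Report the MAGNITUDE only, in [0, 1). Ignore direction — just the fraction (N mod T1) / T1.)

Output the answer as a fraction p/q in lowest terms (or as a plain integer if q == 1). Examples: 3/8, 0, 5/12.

Chain of 4 gears, tooth counts: [17, 14, 10, 18]
  gear 0: T0=17, direction=positive, advance = 174 mod 17 = 4 teeth = 4/17 turn
  gear 1: T1=14, direction=negative, advance = 174 mod 14 = 6 teeth = 6/14 turn
  gear 2: T2=10, direction=positive, advance = 174 mod 10 = 4 teeth = 4/10 turn
  gear 3: T3=18, direction=negative, advance = 174 mod 18 = 12 teeth = 12/18 turn
Gear 1: 174 mod 14 = 6
Fraction = 6 / 14 = 3/7 (gcd(6,14)=2) = 3/7

Answer: 3/7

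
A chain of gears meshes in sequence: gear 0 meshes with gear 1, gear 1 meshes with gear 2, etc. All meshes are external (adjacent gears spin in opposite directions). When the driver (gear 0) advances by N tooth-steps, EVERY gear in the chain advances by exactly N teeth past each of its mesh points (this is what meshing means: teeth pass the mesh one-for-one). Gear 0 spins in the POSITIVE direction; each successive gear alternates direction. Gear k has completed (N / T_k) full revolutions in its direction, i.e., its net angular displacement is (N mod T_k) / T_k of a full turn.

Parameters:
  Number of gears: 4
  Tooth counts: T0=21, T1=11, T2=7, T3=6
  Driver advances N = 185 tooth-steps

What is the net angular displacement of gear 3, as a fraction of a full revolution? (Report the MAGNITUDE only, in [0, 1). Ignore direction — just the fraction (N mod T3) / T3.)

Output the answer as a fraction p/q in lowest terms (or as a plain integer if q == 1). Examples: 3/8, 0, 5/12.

Answer: 5/6

Derivation:
Chain of 4 gears, tooth counts: [21, 11, 7, 6]
  gear 0: T0=21, direction=positive, advance = 185 mod 21 = 17 teeth = 17/21 turn
  gear 1: T1=11, direction=negative, advance = 185 mod 11 = 9 teeth = 9/11 turn
  gear 2: T2=7, direction=positive, advance = 185 mod 7 = 3 teeth = 3/7 turn
  gear 3: T3=6, direction=negative, advance = 185 mod 6 = 5 teeth = 5/6 turn
Gear 3: 185 mod 6 = 5
Fraction = 5 / 6 = 5/6 (gcd(5,6)=1) = 5/6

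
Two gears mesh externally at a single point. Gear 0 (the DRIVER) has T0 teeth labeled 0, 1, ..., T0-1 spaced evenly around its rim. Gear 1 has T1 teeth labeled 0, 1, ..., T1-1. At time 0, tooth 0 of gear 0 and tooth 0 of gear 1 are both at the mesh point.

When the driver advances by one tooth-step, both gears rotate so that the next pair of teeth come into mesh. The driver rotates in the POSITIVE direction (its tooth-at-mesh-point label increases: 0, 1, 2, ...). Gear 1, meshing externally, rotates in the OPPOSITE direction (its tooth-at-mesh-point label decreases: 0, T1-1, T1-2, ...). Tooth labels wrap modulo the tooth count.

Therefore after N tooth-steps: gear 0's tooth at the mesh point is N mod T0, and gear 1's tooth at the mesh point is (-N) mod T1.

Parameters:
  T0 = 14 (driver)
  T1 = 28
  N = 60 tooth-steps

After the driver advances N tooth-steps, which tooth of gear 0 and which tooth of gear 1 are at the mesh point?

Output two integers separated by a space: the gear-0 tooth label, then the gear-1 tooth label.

Answer: 4 24

Derivation:
Gear 0 (driver, T0=14): tooth at mesh = N mod T0
  60 = 4 * 14 + 4, so 60 mod 14 = 4
  gear 0 tooth = 4
Gear 1 (driven, T1=28): tooth at mesh = (-N) mod T1
  60 = 2 * 28 + 4, so 60 mod 28 = 4
  (-60) mod 28 = (-4) mod 28 = 28 - 4 = 24
Mesh after 60 steps: gear-0 tooth 4 meets gear-1 tooth 24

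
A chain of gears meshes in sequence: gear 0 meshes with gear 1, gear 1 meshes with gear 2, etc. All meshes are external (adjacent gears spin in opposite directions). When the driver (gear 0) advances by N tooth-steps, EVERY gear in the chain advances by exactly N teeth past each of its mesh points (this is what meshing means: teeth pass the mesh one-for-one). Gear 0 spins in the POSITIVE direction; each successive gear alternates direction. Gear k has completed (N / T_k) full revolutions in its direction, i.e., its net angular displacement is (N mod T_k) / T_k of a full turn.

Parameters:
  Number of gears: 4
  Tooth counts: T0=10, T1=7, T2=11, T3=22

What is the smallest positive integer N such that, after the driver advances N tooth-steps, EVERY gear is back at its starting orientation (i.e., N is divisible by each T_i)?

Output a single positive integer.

Answer: 770

Derivation:
Gear k returns to start when N is a multiple of T_k.
All gears at start simultaneously when N is a common multiple of [10, 7, 11, 22]; the smallest such N is lcm(10, 7, 11, 22).
Start: lcm = T0 = 10
Fold in T1=7: gcd(10, 7) = 1; lcm(10, 7) = 10 * 7 / 1 = 70 / 1 = 70
Fold in T2=11: gcd(70, 11) = 1; lcm(70, 11) = 70 * 11 / 1 = 770 / 1 = 770
Fold in T3=22: gcd(770, 22) = 22; lcm(770, 22) = 770 * 22 / 22 = 16940 / 22 = 770
Full cycle length = 770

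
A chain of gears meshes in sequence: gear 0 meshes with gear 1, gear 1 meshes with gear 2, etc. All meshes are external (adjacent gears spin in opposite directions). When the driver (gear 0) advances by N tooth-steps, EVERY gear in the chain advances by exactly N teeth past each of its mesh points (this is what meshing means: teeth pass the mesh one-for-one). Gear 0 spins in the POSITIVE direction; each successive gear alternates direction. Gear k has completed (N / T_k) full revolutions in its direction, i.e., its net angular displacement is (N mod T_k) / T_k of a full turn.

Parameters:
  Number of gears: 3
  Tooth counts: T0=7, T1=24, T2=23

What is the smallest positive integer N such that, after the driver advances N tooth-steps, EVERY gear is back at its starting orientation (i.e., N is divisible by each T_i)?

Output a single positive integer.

Gear k returns to start when N is a multiple of T_k.
All gears at start simultaneously when N is a common multiple of [7, 24, 23]; the smallest such N is lcm(7, 24, 23).
Start: lcm = T0 = 7
Fold in T1=24: gcd(7, 24) = 1; lcm(7, 24) = 7 * 24 / 1 = 168 / 1 = 168
Fold in T2=23: gcd(168, 23) = 1; lcm(168, 23) = 168 * 23 / 1 = 3864 / 1 = 3864
Full cycle length = 3864

Answer: 3864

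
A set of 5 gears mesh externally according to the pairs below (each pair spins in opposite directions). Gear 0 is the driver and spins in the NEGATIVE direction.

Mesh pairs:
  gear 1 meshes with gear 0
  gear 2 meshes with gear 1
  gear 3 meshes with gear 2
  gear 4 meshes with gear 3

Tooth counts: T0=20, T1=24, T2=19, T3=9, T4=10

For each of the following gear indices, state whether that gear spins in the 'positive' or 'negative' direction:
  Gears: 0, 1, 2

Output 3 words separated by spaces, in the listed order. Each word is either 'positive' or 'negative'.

Answer: negative positive negative

Derivation:
Gear 0 (driver): negative (depth 0)
  gear 1: meshes with gear 0 -> depth 1 -> positive (opposite of gear 0)
  gear 2: meshes with gear 1 -> depth 2 -> negative (opposite of gear 1)
  gear 3: meshes with gear 2 -> depth 3 -> positive (opposite of gear 2)
  gear 4: meshes with gear 3 -> depth 4 -> negative (opposite of gear 3)
Queried indices 0, 1, 2 -> negative, positive, negative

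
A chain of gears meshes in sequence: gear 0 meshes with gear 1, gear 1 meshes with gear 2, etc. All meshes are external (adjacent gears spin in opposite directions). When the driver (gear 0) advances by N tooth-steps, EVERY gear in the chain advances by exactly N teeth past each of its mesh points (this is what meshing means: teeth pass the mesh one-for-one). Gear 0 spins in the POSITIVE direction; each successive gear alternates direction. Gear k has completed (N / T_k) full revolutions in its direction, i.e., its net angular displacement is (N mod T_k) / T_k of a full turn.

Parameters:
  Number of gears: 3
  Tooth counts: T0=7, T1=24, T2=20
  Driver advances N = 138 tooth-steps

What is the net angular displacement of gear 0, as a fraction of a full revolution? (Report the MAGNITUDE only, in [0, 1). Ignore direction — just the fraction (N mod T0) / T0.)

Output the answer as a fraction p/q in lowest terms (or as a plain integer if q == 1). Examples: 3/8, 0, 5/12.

Chain of 3 gears, tooth counts: [7, 24, 20]
  gear 0: T0=7, direction=positive, advance = 138 mod 7 = 5 teeth = 5/7 turn
  gear 1: T1=24, direction=negative, advance = 138 mod 24 = 18 teeth = 18/24 turn
  gear 2: T2=20, direction=positive, advance = 138 mod 20 = 18 teeth = 18/20 turn
Gear 0: 138 mod 7 = 5
Fraction = 5 / 7 = 5/7 (gcd(5,7)=1) = 5/7

Answer: 5/7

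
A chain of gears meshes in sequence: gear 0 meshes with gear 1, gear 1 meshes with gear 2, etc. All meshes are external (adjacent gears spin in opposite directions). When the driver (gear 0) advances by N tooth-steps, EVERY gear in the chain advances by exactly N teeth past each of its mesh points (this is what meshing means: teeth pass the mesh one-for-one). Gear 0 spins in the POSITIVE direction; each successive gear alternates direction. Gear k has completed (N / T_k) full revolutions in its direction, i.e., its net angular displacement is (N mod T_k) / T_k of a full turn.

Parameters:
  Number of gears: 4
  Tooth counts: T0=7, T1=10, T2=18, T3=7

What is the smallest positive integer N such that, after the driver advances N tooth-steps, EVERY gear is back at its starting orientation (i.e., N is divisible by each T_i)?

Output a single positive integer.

Answer: 630

Derivation:
Gear k returns to start when N is a multiple of T_k.
All gears at start simultaneously when N is a common multiple of [7, 10, 18, 7]; the smallest such N is lcm(7, 10, 18, 7).
Start: lcm = T0 = 7
Fold in T1=10: gcd(7, 10) = 1; lcm(7, 10) = 7 * 10 / 1 = 70 / 1 = 70
Fold in T2=18: gcd(70, 18) = 2; lcm(70, 18) = 70 * 18 / 2 = 1260 / 2 = 630
Fold in T3=7: gcd(630, 7) = 7; lcm(630, 7) = 630 * 7 / 7 = 4410 / 7 = 630
Full cycle length = 630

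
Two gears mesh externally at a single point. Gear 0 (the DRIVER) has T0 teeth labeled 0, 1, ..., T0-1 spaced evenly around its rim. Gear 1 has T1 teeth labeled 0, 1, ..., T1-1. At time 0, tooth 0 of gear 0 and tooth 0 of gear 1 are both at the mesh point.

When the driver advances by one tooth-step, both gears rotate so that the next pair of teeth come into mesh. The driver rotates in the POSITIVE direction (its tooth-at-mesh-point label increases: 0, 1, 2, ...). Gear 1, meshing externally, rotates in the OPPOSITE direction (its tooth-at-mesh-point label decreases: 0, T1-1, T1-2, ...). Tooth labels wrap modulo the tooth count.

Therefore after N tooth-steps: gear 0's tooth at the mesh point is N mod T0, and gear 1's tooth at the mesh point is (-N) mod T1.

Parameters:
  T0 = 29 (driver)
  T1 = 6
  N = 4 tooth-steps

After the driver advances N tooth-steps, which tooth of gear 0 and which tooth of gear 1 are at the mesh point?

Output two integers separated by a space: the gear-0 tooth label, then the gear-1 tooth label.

Answer: 4 2

Derivation:
Gear 0 (driver, T0=29): tooth at mesh = N mod T0
  4 = 0 * 29 + 4, so 4 mod 29 = 4
  gear 0 tooth = 4
Gear 1 (driven, T1=6): tooth at mesh = (-N) mod T1
  4 = 0 * 6 + 4, so 4 mod 6 = 4
  (-4) mod 6 = (-4) mod 6 = 6 - 4 = 2
Mesh after 4 steps: gear-0 tooth 4 meets gear-1 tooth 2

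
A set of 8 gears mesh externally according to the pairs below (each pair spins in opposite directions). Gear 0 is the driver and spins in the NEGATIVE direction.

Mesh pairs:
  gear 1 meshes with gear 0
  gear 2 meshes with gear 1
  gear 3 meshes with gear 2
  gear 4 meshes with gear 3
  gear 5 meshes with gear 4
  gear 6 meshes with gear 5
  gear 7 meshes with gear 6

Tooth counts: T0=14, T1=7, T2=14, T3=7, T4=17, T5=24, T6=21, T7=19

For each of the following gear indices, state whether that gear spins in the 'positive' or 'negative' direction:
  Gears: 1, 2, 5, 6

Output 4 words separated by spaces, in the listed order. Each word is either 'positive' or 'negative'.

Answer: positive negative positive negative

Derivation:
Gear 0 (driver): negative (depth 0)
  gear 1: meshes with gear 0 -> depth 1 -> positive (opposite of gear 0)
  gear 2: meshes with gear 1 -> depth 2 -> negative (opposite of gear 1)
  gear 3: meshes with gear 2 -> depth 3 -> positive (opposite of gear 2)
  gear 4: meshes with gear 3 -> depth 4 -> negative (opposite of gear 3)
  gear 5: meshes with gear 4 -> depth 5 -> positive (opposite of gear 4)
  gear 6: meshes with gear 5 -> depth 6 -> negative (opposite of gear 5)
  gear 7: meshes with gear 6 -> depth 7 -> positive (opposite of gear 6)
Queried indices 1, 2, 5, 6 -> positive, negative, positive, negative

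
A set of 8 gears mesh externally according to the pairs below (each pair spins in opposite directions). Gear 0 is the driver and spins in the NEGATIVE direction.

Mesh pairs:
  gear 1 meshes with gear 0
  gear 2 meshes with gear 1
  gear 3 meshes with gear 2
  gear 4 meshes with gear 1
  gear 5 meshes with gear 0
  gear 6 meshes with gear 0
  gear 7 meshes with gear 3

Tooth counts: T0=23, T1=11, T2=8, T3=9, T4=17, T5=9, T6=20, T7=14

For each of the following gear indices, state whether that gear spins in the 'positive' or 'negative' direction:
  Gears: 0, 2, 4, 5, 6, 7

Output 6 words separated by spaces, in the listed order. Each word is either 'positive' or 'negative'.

Answer: negative negative negative positive positive negative

Derivation:
Gear 0 (driver): negative (depth 0)
  gear 1: meshes with gear 0 -> depth 1 -> positive (opposite of gear 0)
  gear 2: meshes with gear 1 -> depth 2 -> negative (opposite of gear 1)
  gear 3: meshes with gear 2 -> depth 3 -> positive (opposite of gear 2)
  gear 4: meshes with gear 1 -> depth 2 -> negative (opposite of gear 1)
  gear 5: meshes with gear 0 -> depth 1 -> positive (opposite of gear 0)
  gear 6: meshes with gear 0 -> depth 1 -> positive (opposite of gear 0)
  gear 7: meshes with gear 3 -> depth 4 -> negative (opposite of gear 3)
Queried indices 0, 2, 4, 5, 6, 7 -> negative, negative, negative, positive, positive, negative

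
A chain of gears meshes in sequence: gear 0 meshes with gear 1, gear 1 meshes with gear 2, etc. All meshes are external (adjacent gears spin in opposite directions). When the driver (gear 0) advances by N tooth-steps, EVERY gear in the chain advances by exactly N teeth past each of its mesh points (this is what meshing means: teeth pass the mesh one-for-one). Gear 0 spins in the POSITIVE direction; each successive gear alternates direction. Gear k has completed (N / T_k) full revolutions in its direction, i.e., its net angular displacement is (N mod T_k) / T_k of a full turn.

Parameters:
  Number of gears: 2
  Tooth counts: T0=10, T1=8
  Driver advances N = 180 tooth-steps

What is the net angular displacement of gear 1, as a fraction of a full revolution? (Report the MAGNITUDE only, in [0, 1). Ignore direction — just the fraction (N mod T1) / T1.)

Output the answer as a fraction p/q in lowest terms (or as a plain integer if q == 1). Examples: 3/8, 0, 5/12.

Answer: 1/2

Derivation:
Chain of 2 gears, tooth counts: [10, 8]
  gear 0: T0=10, direction=positive, advance = 180 mod 10 = 0 teeth = 0/10 turn
  gear 1: T1=8, direction=negative, advance = 180 mod 8 = 4 teeth = 4/8 turn
Gear 1: 180 mod 8 = 4
Fraction = 4 / 8 = 1/2 (gcd(4,8)=4) = 1/2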